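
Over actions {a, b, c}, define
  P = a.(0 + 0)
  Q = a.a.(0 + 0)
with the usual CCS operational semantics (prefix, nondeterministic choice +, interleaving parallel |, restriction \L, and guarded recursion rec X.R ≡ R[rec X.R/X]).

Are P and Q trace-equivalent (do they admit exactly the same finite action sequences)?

traces(P) ≠ traces(Q) — witness ⟨aa⟩

Reachable graph of P (2 states):
  u0 = a.(0 + 0) :: --a--▸ u1
  u1 = 0 + 0 :: stopped
Reachable graph of Q (3 states):
  v0 = a.a.(0 + 0) :: --a--▸ v1
  v1 = a.(0 + 0) :: --a--▸ v2
  v2 = 0 + 0 :: stopped
Trace ⟨aa⟩ through Q, begin at {v0}:
  [1] a ⇒ {v1}
  [2] a ⇒ {v2}
  — Q admits the full trace.
Trace ⟨aa⟩ through P, begin at {u0}:
  [1] a ⇒ {u1}
  [2] a ⇒ no successor for P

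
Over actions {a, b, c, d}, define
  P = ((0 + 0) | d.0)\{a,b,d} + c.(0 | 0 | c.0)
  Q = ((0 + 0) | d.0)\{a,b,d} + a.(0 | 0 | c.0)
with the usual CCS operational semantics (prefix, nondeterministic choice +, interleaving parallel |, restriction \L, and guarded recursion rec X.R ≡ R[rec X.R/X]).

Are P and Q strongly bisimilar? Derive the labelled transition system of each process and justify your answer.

P's transition system — 3 states:
  p0 = ((0 + 0) | d.0)\{a,b,d} + c.(0 | 0 | c.0) → =c=> p1
  p1 = 0 | 0 | c.0 → =c=> p2
  p2 = 0 | 0 | 0 → deadlocked
Q's transition system — 3 states:
  q0 = ((0 + 0) | d.0)\{a,b,d} + a.(0 | 0 | c.0) → =a=> q1
  q1 = 0 | 0 | c.0 → =c=> q2
  q2 = 0 | 0 | 0 → deadlocked
Coarsest stable partition (strong bisimilarity classes):
  B0 = {p0}
  B1 = {p1, q1}
  B2 = {p2, q2}
  B3 = {q0}
p0 ∈ B0, q0 ∈ B3 → different blocks

not bisimilar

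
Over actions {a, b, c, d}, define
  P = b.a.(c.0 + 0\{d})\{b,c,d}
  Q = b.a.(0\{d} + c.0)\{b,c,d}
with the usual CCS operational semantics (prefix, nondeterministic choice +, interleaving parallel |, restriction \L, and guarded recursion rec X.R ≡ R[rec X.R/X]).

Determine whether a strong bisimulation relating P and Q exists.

LTS(P): 3 reachable states
  p0 = b.a.(c.0 + 0\{d})\{b,c,d} :: =b=> p1
  p1 = a.(c.0 + 0\{d})\{b,c,d} :: =a=> p2
  p2 = (c.0 + 0\{d})\{b,c,d} :: ·
LTS(Q): 3 reachable states
  q0 = b.a.(0\{d} + c.0)\{b,c,d} :: =b=> q1
  q1 = a.(0\{d} + c.0)\{b,c,d} :: =a=> q2
  q2 = (0\{d} + c.0)\{b,c,d} :: ·
Partition-refinement fixed point:
  B0 = {p0, q0}
  B1 = {p1, q1}
  B2 = {p2, q2}
p0 ∈ B0, q0 ∈ B0 → same block

P ~ Q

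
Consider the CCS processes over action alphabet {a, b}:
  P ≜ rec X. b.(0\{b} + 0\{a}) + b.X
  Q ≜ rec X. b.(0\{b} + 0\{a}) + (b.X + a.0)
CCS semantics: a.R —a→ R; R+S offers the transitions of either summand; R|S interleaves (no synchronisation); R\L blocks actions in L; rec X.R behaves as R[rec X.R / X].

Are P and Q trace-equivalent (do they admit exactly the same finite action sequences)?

traces(P) ≠ traces(Q) — witness ⟨a⟩

P's transition system — 2 states:
  s0 = rec X. b.(0\{b} + 0\{a}) + b.X ⊢ =b=> s0, =b=> s1
  s1 = 0\{b} + 0\{a} ⊢ ·
Q's transition system — 3 states:
  t0 = rec X. b.(0\{b} + 0\{a}) + (b.X + a.0) ⊢ =a=> t1, =b=> t0, =b=> t2
  t1 = 0 ⊢ ·
  t2 = 0\{b} + 0\{a} ⊢ ·
Executing a from Q (initial set {t0}):
  after a @ step 1: {t1}
  — Q admits the full trace.
Executing a from P (initial set {s0}):
  after a @ step 1: ∅  — P cannot continue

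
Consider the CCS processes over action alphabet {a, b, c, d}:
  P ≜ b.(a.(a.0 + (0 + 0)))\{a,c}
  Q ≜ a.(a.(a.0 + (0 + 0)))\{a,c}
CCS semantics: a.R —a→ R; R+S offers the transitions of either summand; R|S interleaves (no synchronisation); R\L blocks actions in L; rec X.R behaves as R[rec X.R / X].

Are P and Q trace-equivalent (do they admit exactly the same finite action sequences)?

Reachable graph of P (2 states):
  m0 = b.(a.(a.0 + (0 + 0)))\{a,c} → -b-> m1
  m1 = (a.(a.0 + (0 + 0)))\{a,c} → stopped
Reachable graph of Q (2 states):
  n0 = a.(a.(a.0 + (0 + 0)))\{a,c} → -a-> n1
  n1 = (a.(a.0 + (0 + 0)))\{a,c} → stopped
Executing b from P (initial set {m0}):
  [1] b ⇒ {m1}
  P completes σ.
Executing b from Q (initial set {n0}):
  [1] b ⇒ ∅ (Q stuck)

traces(P) ≠ traces(Q) — witness ⟨b⟩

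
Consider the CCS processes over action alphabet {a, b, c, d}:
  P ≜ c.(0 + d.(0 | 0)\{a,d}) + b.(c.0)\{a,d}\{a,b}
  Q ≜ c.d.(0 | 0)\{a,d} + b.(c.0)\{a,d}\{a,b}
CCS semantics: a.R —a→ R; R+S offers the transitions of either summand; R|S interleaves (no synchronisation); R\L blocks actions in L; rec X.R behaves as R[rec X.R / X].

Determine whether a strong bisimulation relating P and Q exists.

bisimilar

Reachable graph of P (5 states):
  s0 = c.(0 + d.(0 | 0)\{a,d}) + b.(c.0)\{a,d}\{a,b} ⊢ -b-> s1, -c-> s2
  s1 = (c.0)\{a,d}\{a,b} ⊢ -c-> s3
  s2 = 0 + d.(0 | 0)\{a,d} ⊢ -d-> s4
  s3 = 0\{a,d}\{a,b} ⊢ (no moves)
  s4 = (0 | 0)\{a,d} ⊢ (no moves)
Reachable graph of Q (5 states):
  t0 = c.d.(0 | 0)\{a,d} + b.(c.0)\{a,d}\{a,b} ⊢ -b-> t1, -c-> t2
  t1 = (c.0)\{a,d}\{a,b} ⊢ -c-> t3
  t2 = d.(0 | 0)\{a,d} ⊢ -d-> t4
  t3 = 0\{a,d}\{a,b} ⊢ (no moves)
  t4 = (0 | 0)\{a,d} ⊢ (no moves)
Partition-refinement fixed point:
  B0 = {s0, t0}
  B1 = {s2, t2}
  B2 = {s3, s4, t3, t4}
  B3 = {s1, t1}
s0 ∈ B0, t0 ∈ B0 → same block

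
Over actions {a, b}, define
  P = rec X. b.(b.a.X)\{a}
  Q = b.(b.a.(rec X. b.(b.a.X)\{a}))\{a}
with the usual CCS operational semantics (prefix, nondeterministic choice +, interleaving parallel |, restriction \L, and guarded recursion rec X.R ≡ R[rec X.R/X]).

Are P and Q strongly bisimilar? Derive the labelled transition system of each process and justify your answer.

Reachable graph of P (3 states):
  p0 = rec X. b.(b.a.X)\{a} | -b-> p1
  p1 = (b.a.(rec X. b.(b.a.X)\{a}))\{a} | -b-> p2
  p2 = (a.(rec X. b.(b.a.X)\{a}))\{a} | deadlocked
Reachable graph of Q (3 states):
  q0 = b.(b.a.(rec X. b.(b.a.X)\{a}))\{a} | -b-> q1
  q1 = (b.a.(rec X. b.(b.a.X)\{a}))\{a} | -b-> q2
  q2 = (a.(rec X. b.(b.a.X)\{a}))\{a} | deadlocked
Partition-refinement fixed point:
  B0 = {p0, q0}
  B1 = {p1, q1}
  B2 = {p2, q2}
p0 ∈ B0, q0 ∈ B0 → same block

P ~ Q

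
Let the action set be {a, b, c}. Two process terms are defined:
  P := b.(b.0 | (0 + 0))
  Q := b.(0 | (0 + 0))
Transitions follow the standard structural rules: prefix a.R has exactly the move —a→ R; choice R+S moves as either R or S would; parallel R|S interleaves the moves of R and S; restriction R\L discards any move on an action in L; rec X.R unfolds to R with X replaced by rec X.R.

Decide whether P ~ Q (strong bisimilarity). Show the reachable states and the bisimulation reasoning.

not bisimilar

P's transition system — 3 states:
  p0 = b.(b.0 | (0 + 0)) has moves -b-> p1
  p1 = b.0 | (0 + 0) has moves -b-> p2
  p2 = 0 | (0 + 0) has moves stopped
Q's transition system — 2 states:
  q0 = b.(0 | (0 + 0)) has moves -b-> q1
  q1 = 0 | (0 + 0) has moves stopped
Coarsest stable partition (strong bisimilarity classes):
  B0 = {p0}
  B1 = {p1, q0}
  B2 = {p2, q1}
p0 ∈ B0, q0 ∈ B1 → different blocks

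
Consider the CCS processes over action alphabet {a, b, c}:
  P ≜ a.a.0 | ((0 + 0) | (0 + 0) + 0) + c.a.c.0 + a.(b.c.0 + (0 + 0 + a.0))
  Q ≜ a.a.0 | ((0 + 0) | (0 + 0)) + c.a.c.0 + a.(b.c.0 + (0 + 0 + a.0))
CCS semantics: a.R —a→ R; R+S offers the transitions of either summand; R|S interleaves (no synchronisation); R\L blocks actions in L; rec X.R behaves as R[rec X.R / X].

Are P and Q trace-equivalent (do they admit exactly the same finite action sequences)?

traces(P) = traces(Q)

LTS(P): 7 reachable states
  s0 = a.a.0 | ((0 + 0) | (0 + 0) + 0) + c.a.c.0 + a.(b.c.0 + (0 + 0 + a.0)) → —a→ s1, —a→ s2, —c→ s3
  s1 = a.0 | ((0 + 0) | (0 + 0) + 0) → —a→ s4
  s2 = b.c.0 + (0 + 0 + a.0) → —a→ s5, —b→ s6
  s3 = a.c.0 → —a→ s6
  s4 = 0 | ((0 + 0) | (0 + 0) + 0) → ·
  s5 = 0 → ·
  s6 = c.0 → —c→ s5
LTS(Q): 7 reachable states
  t0 = a.a.0 | ((0 + 0) | (0 + 0)) + c.a.c.0 + a.(b.c.0 + (0 + 0 + a.0)) → —a→ t1, —a→ t2, —c→ t3
  t1 = a.0 | ((0 + 0) | (0 + 0)) → —a→ t4
  t2 = b.c.0 + (0 + 0 + a.0) → —a→ t5, —b→ t6
  t3 = a.c.0 → —a→ t6
  t4 = 0 | ((0 + 0) | (0 + 0)) → ·
  t5 = 0 → ·
  t6 = c.0 → —c→ t5
Bisimilarity quotient blocks:
  B0 = {s0, t0}
  B1 = {s2, t2}
  B2 = {s4, s5, t4, t5}
  B3 = {s6, t6}
  B4 = {s3, t3}
  B5 = {s1, t1}
s0 ∈ B0, t0 ∈ B0 → same block
Bisimilar ⇒ trace-equivalent.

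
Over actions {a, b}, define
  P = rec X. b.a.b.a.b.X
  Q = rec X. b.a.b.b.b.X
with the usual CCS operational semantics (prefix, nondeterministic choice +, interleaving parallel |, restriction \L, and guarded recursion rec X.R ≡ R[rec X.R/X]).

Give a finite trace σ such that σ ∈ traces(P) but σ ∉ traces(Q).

baba

LTS(P): 5 reachable states
  p0 = rec X. b.a.b.a.b.X | =b=> p1
  p1 = a.b.a.b.(rec X. b.a.b.a.b.X) | =a=> p2
  p2 = b.a.b.(rec X. b.a.b.a.b.X) | =b=> p3
  p3 = a.b.(rec X. b.a.b.a.b.X) | =a=> p4
  p4 = b.(rec X. b.a.b.a.b.X) | =b=> p0
LTS(Q): 5 reachable states
  q0 = rec X. b.a.b.b.b.X | =b=> q1
  q1 = a.b.b.b.(rec X. b.a.b.b.b.X) | =a=> q2
  q2 = b.b.b.(rec X. b.a.b.b.b.X) | =b=> q3
  q3 = b.b.(rec X. b.a.b.b.b.X) | =b=> q4
  q4 = b.(rec X. b.a.b.b.b.X) | =b=> q0
Executing baba from P (initial set {p0}):
  [1] b ⇒ {p1}
  [2] a ⇒ {p2}
  [3] b ⇒ {p3}
  [4] a ⇒ {p4}
  — P admits the full trace.
Executing baba from Q (initial set {q0}):
  [1] b ⇒ {q1}
  [2] a ⇒ {q2}
  [3] b ⇒ {q3}
  [4] a ⇒ no successor for Q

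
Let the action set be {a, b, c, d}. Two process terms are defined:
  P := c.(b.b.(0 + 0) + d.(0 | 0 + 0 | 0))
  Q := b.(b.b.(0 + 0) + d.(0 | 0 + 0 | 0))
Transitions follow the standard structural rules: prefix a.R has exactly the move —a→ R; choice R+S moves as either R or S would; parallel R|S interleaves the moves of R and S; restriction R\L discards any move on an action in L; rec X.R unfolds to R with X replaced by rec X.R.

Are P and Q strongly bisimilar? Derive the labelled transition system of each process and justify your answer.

NO

LTS(P): 5 reachable states
  m0 = c.(b.b.(0 + 0) + d.(0 | 0 + 0 | 0)) ⊢ —c→ m1
  m1 = b.b.(0 + 0) + d.(0 | 0 + 0 | 0) ⊢ —b→ m2, —d→ m3
  m2 = b.(0 + 0) ⊢ —b→ m4
  m3 = 0 | 0 + 0 | 0 ⊢ ·
  m4 = 0 + 0 ⊢ ·
LTS(Q): 5 reachable states
  n0 = b.(b.b.(0 + 0) + d.(0 | 0 + 0 | 0)) ⊢ —b→ n1
  n1 = b.b.(0 + 0) + d.(0 | 0 + 0 | 0) ⊢ —b→ n2, —d→ n3
  n2 = b.(0 + 0) ⊢ —b→ n4
  n3 = 0 | 0 + 0 | 0 ⊢ ·
  n4 = 0 + 0 ⊢ ·
Coarsest stable partition (strong bisimilarity classes):
  B0 = {m0}
  B1 = {m1, n1}
  B2 = {m2, n2}
  B3 = {m3, m4, n3, n4}
  B4 = {n0}
m0 ∈ B0, n0 ∈ B4 → different blocks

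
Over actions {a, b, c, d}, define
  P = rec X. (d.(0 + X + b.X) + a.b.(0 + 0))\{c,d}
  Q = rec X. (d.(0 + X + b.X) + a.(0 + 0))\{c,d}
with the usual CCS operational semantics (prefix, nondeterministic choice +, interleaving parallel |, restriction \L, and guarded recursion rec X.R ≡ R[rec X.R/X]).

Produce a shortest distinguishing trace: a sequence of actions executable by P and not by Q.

ab

LTS(P): 3 reachable states
  s0 = rec X. (d.(0 + X + b.X) + a.b.(0 + 0))\{c,d} has moves =a=> s1
  s1 = (b.(0 + 0))\{c,d} has moves =b=> s2
  s2 = (0 + 0)\{c,d} has moves ·
LTS(Q): 2 reachable states
  t0 = rec X. (d.(0 + X + b.X) + a.(0 + 0))\{c,d} has moves =a=> t1
  t1 = (0 + 0)\{c,d} has moves ·
Executing ab from P (initial set {s0}):
  step 1 (a): {s1}
  step 2 (b): {s2}
  — P admits the full trace.
Executing ab from Q (initial set {t0}):
  step 1 (a): {t1}
  step 2 (b): ∅  — Q cannot continue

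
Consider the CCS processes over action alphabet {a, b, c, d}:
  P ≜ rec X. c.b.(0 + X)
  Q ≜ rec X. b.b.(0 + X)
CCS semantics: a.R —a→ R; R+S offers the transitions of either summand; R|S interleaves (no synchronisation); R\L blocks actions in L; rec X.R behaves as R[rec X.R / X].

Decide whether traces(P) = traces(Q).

NO — witness ⟨c⟩

Reachable graph of P (3 states):
  p0 = rec X. c.b.(0 + X) → =c=> p1
  p1 = b.(0 + (rec X. c.b.(0 + X))) → =b=> p2
  p2 = 0 + (rec X. c.b.(0 + X)) → =c=> p1
Reachable graph of Q (3 states):
  q0 = rec X. b.b.(0 + X) → =b=> q1
  q1 = b.(0 + (rec X. b.b.(0 + X))) → =b=> q2
  q2 = 0 + (rec X. b.b.(0 + X)) → =b=> q1
Trace ⟨c⟩ through P, begin at {p0}:
  after c @ step 1: {p1}
  P completes σ.
Trace ⟨c⟩ through Q, begin at {q0}:
  after c @ step 1: no successor for Q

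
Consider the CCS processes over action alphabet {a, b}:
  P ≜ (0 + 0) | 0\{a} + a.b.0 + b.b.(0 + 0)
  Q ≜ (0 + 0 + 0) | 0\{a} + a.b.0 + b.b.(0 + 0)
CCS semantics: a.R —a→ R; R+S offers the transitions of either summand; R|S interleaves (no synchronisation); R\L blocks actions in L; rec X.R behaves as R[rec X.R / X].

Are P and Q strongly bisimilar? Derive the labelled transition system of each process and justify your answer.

Reachable graph of P (5 states):
  s0 = (0 + 0) | 0\{a} + a.b.0 + b.b.(0 + 0) has moves =a=> s1, =b=> s2
  s1 = b.0 has moves =b=> s3
  s2 = b.(0 + 0) has moves =b=> s4
  s3 = 0 has moves (no moves)
  s4 = 0 + 0 has moves (no moves)
Reachable graph of Q (5 states):
  t0 = (0 + 0 + 0) | 0\{a} + a.b.0 + b.b.(0 + 0) has moves =a=> t1, =b=> t2
  t1 = b.0 has moves =b=> t3
  t2 = b.(0 + 0) has moves =b=> t4
  t3 = 0 has moves (no moves)
  t4 = 0 + 0 has moves (no moves)
Partition-refinement fixed point:
  B0 = {s0, t0}
  B1 = {s1, s2, t1, t2}
  B2 = {s3, s4, t3, t4}
s0 ∈ B0, t0 ∈ B0 → same block

YES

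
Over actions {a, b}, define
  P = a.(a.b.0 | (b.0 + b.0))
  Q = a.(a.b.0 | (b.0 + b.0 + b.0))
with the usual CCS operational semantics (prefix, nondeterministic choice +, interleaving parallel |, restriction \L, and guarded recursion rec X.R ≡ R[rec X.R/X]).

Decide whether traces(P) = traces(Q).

YES

LTS(P): 7 reachable states
  m0 = a.(a.b.0 | (b.0 + b.0)) has moves —a→ m1
  m1 = a.b.0 | (b.0 + b.0) has moves —a→ m2, —b→ m3
  m2 = b.0 | (b.0 + b.0) has moves —b→ m4, —b→ m5
  m3 = a.b.0 | 0 has moves —a→ m5
  m4 = 0 | (b.0 + b.0) has moves —b→ m6
  m5 = b.0 | 0 has moves —b→ m6
  m6 = 0 | 0 has moves ·
LTS(Q): 7 reachable states
  n0 = a.(a.b.0 | (b.0 + b.0 + b.0)) has moves —a→ n1
  n1 = a.b.0 | (b.0 + b.0 + b.0) has moves —a→ n2, —b→ n3
  n2 = b.0 | (b.0 + b.0 + b.0) has moves —b→ n4, —b→ n5
  n3 = a.b.0 | 0 has moves —a→ n5
  n4 = 0 | (b.0 + b.0 + b.0) has moves —b→ n6
  n5 = b.0 | 0 has moves —b→ n6
  n6 = 0 | 0 has moves ·
Bisimilarity quotient blocks:
  B0 = {m0, n0}
  B1 = {m1, n1}
  B2 = {m3, n3}
  B3 = {m4, m5, n4, n5}
  B4 = {m6, n6}
  B5 = {m2, n2}
m0 ∈ B0, n0 ∈ B0 → same block
Bisimilar ⇒ trace-equivalent.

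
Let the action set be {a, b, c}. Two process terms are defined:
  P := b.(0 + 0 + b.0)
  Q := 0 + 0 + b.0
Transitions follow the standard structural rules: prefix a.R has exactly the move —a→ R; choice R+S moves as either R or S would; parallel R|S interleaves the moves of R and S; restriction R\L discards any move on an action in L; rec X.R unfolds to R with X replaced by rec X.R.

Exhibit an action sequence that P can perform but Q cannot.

P's transition system — 3 states:
  s0 = b.(0 + 0 + b.0) has moves —b→ s1
  s1 = 0 + 0 + b.0 has moves —b→ s2
  s2 = 0 has moves deadlocked
Q's transition system — 2 states:
  t0 = 0 + 0 + b.0 has moves —b→ t1
  t1 = 0 has moves deadlocked
Executing bb from P (initial set {s0}):
  step 1 (b): {s1}
  step 2 (b): {s2}
  ✓ P
Executing bb from Q (initial set {t0}):
  step 1 (b): {t1}
  step 2 (b): ∅  — Q cannot continue

bb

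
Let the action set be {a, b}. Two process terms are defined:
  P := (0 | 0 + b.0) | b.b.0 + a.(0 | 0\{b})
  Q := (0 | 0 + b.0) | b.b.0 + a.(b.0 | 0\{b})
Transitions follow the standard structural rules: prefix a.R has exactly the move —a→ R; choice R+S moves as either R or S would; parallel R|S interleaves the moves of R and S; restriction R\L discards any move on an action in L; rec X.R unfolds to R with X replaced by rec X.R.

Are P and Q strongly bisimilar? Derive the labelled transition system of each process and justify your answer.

not bisimilar

LTS(P): 7 reachable states
  m0 = (0 | 0 + b.0) | b.b.0 + a.(0 | 0\{b}) ⊢ —a→ m1, —b→ m2, —b→ m3
  m1 = 0 | 0\{b} ⊢ ∅
  m2 = (0 | 0 + b.0) | b.0 ⊢ —b→ m4, —b→ m5
  m3 = 0 | b.b.0 ⊢ —b→ m5
  m4 = (0 | 0 + b.0) | 0 ⊢ —b→ m6
  m5 = 0 | b.0 ⊢ —b→ m6
  m6 = 0 | 0 ⊢ ∅
LTS(Q): 8 reachable states
  n0 = (0 | 0 + b.0) | b.b.0 + a.(b.0 | 0\{b}) ⊢ —a→ n1, —b→ n2, —b→ n3
  n1 = b.0 | 0\{b} ⊢ —b→ n4
  n2 = (0 | 0 + b.0) | b.0 ⊢ —b→ n5, —b→ n6
  n3 = 0 | b.b.0 ⊢ —b→ n6
  n4 = 0 | 0\{b} ⊢ ∅
  n5 = (0 | 0 + b.0) | 0 ⊢ —b→ n7
  n6 = 0 | b.0 ⊢ —b→ n7
  n7 = 0 | 0 ⊢ ∅
Partition-refinement fixed point:
  B0 = {m0}
  B1 = {m1, m6, n4, n7}
  B2 = {m2, m3, n2, n3}
  B3 = {m4, m5, n1, n5, n6}
  B4 = {n0}
m0 ∈ B0, n0 ∈ B4 → different blocks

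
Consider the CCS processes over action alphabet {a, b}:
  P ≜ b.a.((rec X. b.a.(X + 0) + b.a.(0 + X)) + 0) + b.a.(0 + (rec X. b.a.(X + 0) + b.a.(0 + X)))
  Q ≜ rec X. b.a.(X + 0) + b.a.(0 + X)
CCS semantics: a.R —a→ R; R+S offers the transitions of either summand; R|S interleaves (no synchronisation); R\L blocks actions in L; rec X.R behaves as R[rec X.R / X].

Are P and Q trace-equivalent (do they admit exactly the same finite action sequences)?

trace-equivalent

LTS(P): 5 reachable states
  u0 = b.a.((rec X. b.a.(X + 0) + b.a.(0 + X)) + 0) + b.a.(0 + (rec X. b.a.(X + 0) + b.a.(0 + X))) → =b=> u1, =b=> u2
  u1 = a.((rec X. b.a.(X + 0) + b.a.(0 + X)) + 0) → =a=> u3
  u2 = a.(0 + (rec X. b.a.(X + 0) + b.a.(0 + X))) → =a=> u4
  u3 = (rec X. b.a.(X + 0) + b.a.(0 + X)) + 0 → =b=> u1, =b=> u2
  u4 = 0 + (rec X. b.a.(X + 0) + b.a.(0 + X)) → =b=> u1, =b=> u2
LTS(Q): 5 reachable states
  v0 = rec X. b.a.(X + 0) + b.a.(0 + X) → =b=> v1, =b=> v2
  v1 = a.((rec X. b.a.(X + 0) + b.a.(0 + X)) + 0) → =a=> v3
  v2 = a.(0 + (rec X. b.a.(X + 0) + b.a.(0 + X))) → =a=> v4
  v3 = (rec X. b.a.(X + 0) + b.a.(0 + X)) + 0 → =b=> v1, =b=> v2
  v4 = 0 + (rec X. b.a.(X + 0) + b.a.(0 + X)) → =b=> v1, =b=> v2
Coarsest stable partition (strong bisimilarity classes):
  B0 = {u0, u3, u4, v0, v3, v4}
  B1 = {u1, u2, v1, v2}
u0 ∈ B0, v0 ∈ B0 → same block
Bisimilar ⇒ trace-equivalent.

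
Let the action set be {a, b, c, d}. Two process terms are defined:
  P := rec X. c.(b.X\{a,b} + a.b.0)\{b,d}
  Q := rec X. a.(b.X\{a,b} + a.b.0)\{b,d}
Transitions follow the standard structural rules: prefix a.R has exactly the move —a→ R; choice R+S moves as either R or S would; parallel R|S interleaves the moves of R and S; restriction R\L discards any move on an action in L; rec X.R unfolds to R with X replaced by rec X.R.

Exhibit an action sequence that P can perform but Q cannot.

Reachable graph of P (3 states):
  s0 = rec X. c.(b.X\{a,b} + a.b.0)\{b,d} | -c-> s1
  s1 = (b.(rec X. c.(b.X\{a,b} + a.b.0)\{b,d})\{a,b} + a.b.0)\{b,d} | -a-> s2
  s2 = (b.0)\{b,d} | ∅
Reachable graph of Q (3 states):
  t0 = rec X. a.(b.X\{a,b} + a.b.0)\{b,d} | -a-> t1
  t1 = (b.(rec X. a.(b.X\{a,b} + a.b.0)\{b,d})\{a,b} + a.b.0)\{b,d} | -a-> t2
  t2 = (b.0)\{b,d} | ∅
Trace ⟨c⟩ through P, begin at {s0}:
  step 1 (c): {s1}
  — P admits the full trace.
Trace ⟨c⟩ through Q, begin at {t0}:
  step 1 (c): ∅ (Q stuck)

c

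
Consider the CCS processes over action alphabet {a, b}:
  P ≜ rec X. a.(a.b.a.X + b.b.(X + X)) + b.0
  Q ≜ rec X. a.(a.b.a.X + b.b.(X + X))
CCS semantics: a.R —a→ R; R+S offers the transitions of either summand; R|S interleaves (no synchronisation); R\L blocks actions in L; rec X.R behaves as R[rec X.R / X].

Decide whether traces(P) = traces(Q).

LTS(P): 7 reachable states
  u0 = rec X. a.(a.b.a.X + b.b.(X + X)) + b.0 has moves —a→ u1, —b→ u2
  u1 = a.b.a.(rec X. a.(a.b.a.X + b.b.(X + X)) + b.0) + b.b.((rec X. a.(a.b.a.X + b.b.(X + X)) + b.0) + (rec X. a.(a.b.a.X + b.b.(X + X)) + b.0)) has moves —a→ u3, —b→ u4
  u2 = 0 has moves ·
  u3 = b.a.(rec X. a.(a.b.a.X + b.b.(X + X)) + b.0) has moves —b→ u5
  u4 = b.((rec X. a.(a.b.a.X + b.b.(X + X)) + b.0) + (rec X. a.(a.b.a.X + b.b.(X + X)) + b.0)) has moves —b→ u6
  u5 = a.(rec X. a.(a.b.a.X + b.b.(X + X)) + b.0) has moves —a→ u0
  u6 = (rec X. a.(a.b.a.X + b.b.(X + X)) + b.0) + (rec X. a.(a.b.a.X + b.b.(X + X)) + b.0) has moves —a→ u1, —b→ u2
LTS(Q): 6 reachable states
  v0 = rec X. a.(a.b.a.X + b.b.(X + X)) has moves —a→ v1
  v1 = a.b.a.(rec X. a.(a.b.a.X + b.b.(X + X))) + b.b.((rec X. a.(a.b.a.X + b.b.(X + X))) + (rec X. a.(a.b.a.X + b.b.(X + X)))) has moves —a→ v2, —b→ v3
  v2 = b.a.(rec X. a.(a.b.a.X + b.b.(X + X))) has moves —b→ v4
  v3 = b.((rec X. a.(a.b.a.X + b.b.(X + X))) + (rec X. a.(a.b.a.X + b.b.(X + X)))) has moves —b→ v5
  v4 = a.(rec X. a.(a.b.a.X + b.b.(X + X))) has moves —a→ v0
  v5 = (rec X. a.(a.b.a.X + b.b.(X + X))) + (rec X. a.(a.b.a.X + b.b.(X + X))) has moves —a→ v1
Trace ⟨b⟩ through P, begin at {u0}:
  [1] b ⇒ {u2}
  — P admits the full trace.
Trace ⟨b⟩ through Q, begin at {v0}:
  [1] b ⇒ no successor for Q

traces(P) ≠ traces(Q) — witness ⟨b⟩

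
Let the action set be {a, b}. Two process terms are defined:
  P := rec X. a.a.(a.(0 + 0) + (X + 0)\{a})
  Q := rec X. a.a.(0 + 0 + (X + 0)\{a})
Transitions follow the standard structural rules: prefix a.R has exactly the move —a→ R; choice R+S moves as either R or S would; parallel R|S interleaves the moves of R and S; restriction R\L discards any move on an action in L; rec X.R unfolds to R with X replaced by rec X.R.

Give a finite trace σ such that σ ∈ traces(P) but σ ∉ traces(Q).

P's transition system — 4 states:
  p0 = rec X. a.a.(a.(0 + 0) + (X + 0)\{a}) has moves =a=> p1
  p1 = a.(a.(0 + 0) + ((rec X. a.a.(a.(0 + 0) + (X + 0)\{a})) + 0)\{a}) has moves =a=> p2
  p2 = a.(0 + 0) + ((rec X. a.a.(a.(0 + 0) + (X + 0)\{a})) + 0)\{a} has moves =a=> p3
  p3 = 0 + 0 has moves stopped
Q's transition system — 3 states:
  q0 = rec X. a.a.(0 + 0 + (X + 0)\{a}) has moves =a=> q1
  q1 = a.(0 + 0 + ((rec X. a.a.(0 + 0 + (X + 0)\{a})) + 0)\{a}) has moves =a=> q2
  q2 = 0 + 0 + ((rec X. a.a.(0 + 0 + (X + 0)\{a})) + 0)\{a} has moves stopped
Trace ⟨aaa⟩ through P, begin at {p0}:
  [1] a ⇒ {p1}
  [2] a ⇒ {p2}
  [3] a ⇒ {p3}
  — P admits the full trace.
Trace ⟨aaa⟩ through Q, begin at {q0}:
  [1] a ⇒ {q1}
  [2] a ⇒ {q2}
  [3] a ⇒ ∅  — Q cannot continue

aaa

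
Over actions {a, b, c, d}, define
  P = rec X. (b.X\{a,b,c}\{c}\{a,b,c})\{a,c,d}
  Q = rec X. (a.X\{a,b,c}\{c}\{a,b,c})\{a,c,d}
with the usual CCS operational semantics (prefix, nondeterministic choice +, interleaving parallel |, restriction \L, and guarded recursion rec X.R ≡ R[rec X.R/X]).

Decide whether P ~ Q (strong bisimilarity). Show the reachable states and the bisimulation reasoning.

Reachable graph of P (2 states):
  s0 = rec X. (b.X\{a,b,c}\{c}\{a,b,c})\{a,c,d} | =b=> s1
  s1 = (rec X. (b.X\{a,b,c}\{c}\{a,b,c})\{a,c,d})\{a,b,c}\{c}\{a,b,c}\{a,c,d} | stopped
Reachable graph of Q (1 states):
  t0 = rec X. (a.X\{a,b,c}\{c}\{a,b,c})\{a,c,d} | stopped
Bisimilarity quotient blocks:
  B0 = {s0}
  B1 = {s1, t0}
s0 ∈ B0, t0 ∈ B1 → different blocks

P ≁ Q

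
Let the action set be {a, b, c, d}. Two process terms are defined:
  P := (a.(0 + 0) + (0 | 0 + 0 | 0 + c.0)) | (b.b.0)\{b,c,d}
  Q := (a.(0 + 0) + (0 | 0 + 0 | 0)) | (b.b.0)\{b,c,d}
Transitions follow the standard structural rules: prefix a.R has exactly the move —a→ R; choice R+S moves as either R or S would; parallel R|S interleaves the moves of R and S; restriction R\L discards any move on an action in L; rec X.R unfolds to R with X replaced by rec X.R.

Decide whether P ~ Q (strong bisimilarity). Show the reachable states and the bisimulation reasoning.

not bisimilar

LTS(P): 3 reachable states
  p0 = (a.(0 + 0) + (0 | 0 + 0 | 0 + c.0)) | (b.b.0)\{b,c,d} has moves —a→ p1, —c→ p2
  p1 = (0 + 0) | (b.b.0)\{b,c,d} has moves ∅
  p2 = 0 | (b.b.0)\{b,c,d} has moves ∅
LTS(Q): 2 reachable states
  q0 = (a.(0 + 0) + (0 | 0 + 0 | 0)) | (b.b.0)\{b,c,d} has moves —a→ q1
  q1 = (0 + 0) | (b.b.0)\{b,c,d} has moves ∅
Bisimilarity quotient blocks:
  B0 = {p0}
  B1 = {p1, p2, q1}
  B2 = {q0}
p0 ∈ B0, q0 ∈ B2 → different blocks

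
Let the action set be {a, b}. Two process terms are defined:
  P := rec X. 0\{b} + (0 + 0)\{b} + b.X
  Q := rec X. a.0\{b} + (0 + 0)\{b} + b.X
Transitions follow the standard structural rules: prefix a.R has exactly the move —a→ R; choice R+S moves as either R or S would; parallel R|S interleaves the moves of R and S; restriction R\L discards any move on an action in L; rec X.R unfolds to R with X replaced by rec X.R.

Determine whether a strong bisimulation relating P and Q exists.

P ≁ Q

P's transition system — 1 states:
  s0 = rec X. 0\{b} + (0 + 0)\{b} + b.X ⊢ ··b··> s0
Q's transition system — 2 states:
  t0 = rec X. a.0\{b} + (0 + 0)\{b} + b.X ⊢ ··a··> t1, ··b··> t0
  t1 = 0\{b} ⊢ stopped
Coarsest stable partition (strong bisimilarity classes):
  B0 = {s0}
  B1 = {t0}
  B2 = {t1}
s0 ∈ B0, t0 ∈ B1 → different blocks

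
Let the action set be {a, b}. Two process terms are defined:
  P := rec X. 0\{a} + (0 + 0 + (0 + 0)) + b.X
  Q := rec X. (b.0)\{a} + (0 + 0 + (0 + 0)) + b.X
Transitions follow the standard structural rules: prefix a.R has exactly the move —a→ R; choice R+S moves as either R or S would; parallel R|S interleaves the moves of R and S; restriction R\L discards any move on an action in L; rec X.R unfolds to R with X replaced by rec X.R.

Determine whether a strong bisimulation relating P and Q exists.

LTS(P): 1 reachable states
  s0 = rec X. 0\{a} + (0 + 0 + (0 + 0)) + b.X ⊢ =b=> s0
LTS(Q): 2 reachable states
  t0 = rec X. (b.0)\{a} + (0 + 0 + (0 + 0)) + b.X ⊢ =b=> t0, =b=> t1
  t1 = 0\{a} ⊢ ∅
Coarsest stable partition (strong bisimilarity classes):
  B0 = {s0}
  B1 = {t0}
  B2 = {t1}
s0 ∈ B0, t0 ∈ B1 → different blocks

not bisimilar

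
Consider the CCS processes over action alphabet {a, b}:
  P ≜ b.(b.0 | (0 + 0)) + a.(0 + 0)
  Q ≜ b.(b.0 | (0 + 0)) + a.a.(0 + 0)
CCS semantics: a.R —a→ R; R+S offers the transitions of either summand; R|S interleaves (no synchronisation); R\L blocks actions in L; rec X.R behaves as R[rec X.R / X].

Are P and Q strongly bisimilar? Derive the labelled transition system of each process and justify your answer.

NO

LTS(P): 4 reachable states
  p0 = b.(b.0 | (0 + 0)) + a.(0 + 0) has moves ··a··> p1, ··b··> p2
  p1 = 0 + 0 has moves (no moves)
  p2 = b.0 | (0 + 0) has moves ··b··> p3
  p3 = 0 | (0 + 0) has moves (no moves)
LTS(Q): 5 reachable states
  q0 = b.(b.0 | (0 + 0)) + a.a.(0 + 0) has moves ··a··> q1, ··b··> q2
  q1 = a.(0 + 0) has moves ··a··> q3
  q2 = b.0 | (0 + 0) has moves ··b··> q4
  q3 = 0 + 0 has moves (no moves)
  q4 = 0 | (0 + 0) has moves (no moves)
Partition-refinement fixed point:
  B0 = {p0}
  B1 = {p1, p3, q3, q4}
  B2 = {p2, q2}
  B3 = {q0}
  B4 = {q1}
p0 ∈ B0, q0 ∈ B3 → different blocks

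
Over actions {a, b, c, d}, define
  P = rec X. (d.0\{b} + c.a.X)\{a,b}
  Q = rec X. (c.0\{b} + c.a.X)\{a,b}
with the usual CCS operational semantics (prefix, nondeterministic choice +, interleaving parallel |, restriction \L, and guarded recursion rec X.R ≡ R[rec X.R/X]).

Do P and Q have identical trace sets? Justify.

traces(P) ≠ traces(Q) — witness ⟨d⟩

P's transition system — 3 states:
  m0 = rec X. (d.0\{b} + c.a.X)\{a,b} ⊢ --c--▸ m1, --d--▸ m2
  m1 = (a.(rec X. (d.0\{b} + c.a.X)\{a,b}))\{a,b} ⊢ stopped
  m2 = 0\{b}\{a,b} ⊢ stopped
Q's transition system — 3 states:
  n0 = rec X. (c.0\{b} + c.a.X)\{a,b} ⊢ --c--▸ n1, --c--▸ n2
  n1 = (a.(rec X. (c.0\{b} + c.a.X)\{a,b}))\{a,b} ⊢ stopped
  n2 = 0\{b}\{a,b} ⊢ stopped
Executing d from P (initial set {m0}):
  step 1 (d): {m2}
  ✓ P
Executing d from Q (initial set {n0}):
  step 1 (d): ∅ (Q stuck)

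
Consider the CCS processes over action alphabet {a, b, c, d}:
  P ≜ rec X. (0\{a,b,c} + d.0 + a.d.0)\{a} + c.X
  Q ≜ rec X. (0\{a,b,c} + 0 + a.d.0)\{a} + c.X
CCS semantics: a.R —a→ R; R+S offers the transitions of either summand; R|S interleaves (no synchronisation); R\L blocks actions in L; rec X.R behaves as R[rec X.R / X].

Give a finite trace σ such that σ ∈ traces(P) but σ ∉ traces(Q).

d

Reachable graph of P (2 states):
  m0 = rec X. (0\{a,b,c} + d.0 + a.d.0)\{a} + c.X ⊢ --c--▸ m0, --d--▸ m1
  m1 = 0\{a} ⊢ ·
Reachable graph of Q (1 states):
  n0 = rec X. (0\{a,b,c} + 0 + a.d.0)\{a} + c.X ⊢ --c--▸ n0
Trace ⟨d⟩ through P, begin at {m0}:
  after d @ step 1: {m1}
  P completes σ.
Trace ⟨d⟩ through Q, begin at {n0}:
  after d @ step 1: no successor for Q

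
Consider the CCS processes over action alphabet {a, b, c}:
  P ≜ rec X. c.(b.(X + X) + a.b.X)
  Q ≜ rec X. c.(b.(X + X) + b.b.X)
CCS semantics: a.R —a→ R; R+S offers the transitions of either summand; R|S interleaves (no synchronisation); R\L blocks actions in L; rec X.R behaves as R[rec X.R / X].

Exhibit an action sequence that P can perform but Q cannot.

P's transition system — 4 states:
  p0 = rec X. c.(b.(X + X) + a.b.X) → --c--▸ p1
  p1 = b.((rec X. c.(b.(X + X) + a.b.X)) + (rec X. c.(b.(X + X) + a.b.X))) + a.b.(rec X. c.(b.(X + X) + a.b.X)) → --a--▸ p2, --b--▸ p3
  p2 = b.(rec X. c.(b.(X + X) + a.b.X)) → --b--▸ p0
  p3 = (rec X. c.(b.(X + X) + a.b.X)) + (rec X. c.(b.(X + X) + a.b.X)) → --c--▸ p1
Q's transition system — 4 states:
  q0 = rec X. c.(b.(X + X) + b.b.X) → --c--▸ q1
  q1 = b.((rec X. c.(b.(X + X) + b.b.X)) + (rec X. c.(b.(X + X) + b.b.X))) + b.b.(rec X. c.(b.(X + X) + b.b.X)) → --b--▸ q2, --b--▸ q3
  q2 = (rec X. c.(b.(X + X) + b.b.X)) + (rec X. c.(b.(X + X) + b.b.X)) → --c--▸ q1
  q3 = b.(rec X. c.(b.(X + X) + b.b.X)) → --b--▸ q0
Run σ = ⟨ca⟩ on P: start {p0}
  after c @ step 1: {p1}
  after a @ step 2: {p2}
  ✓ P
Run σ = ⟨ca⟩ on Q: start {q0}
  after c @ step 1: {q1}
  after a @ step 2: no successor for Q

ca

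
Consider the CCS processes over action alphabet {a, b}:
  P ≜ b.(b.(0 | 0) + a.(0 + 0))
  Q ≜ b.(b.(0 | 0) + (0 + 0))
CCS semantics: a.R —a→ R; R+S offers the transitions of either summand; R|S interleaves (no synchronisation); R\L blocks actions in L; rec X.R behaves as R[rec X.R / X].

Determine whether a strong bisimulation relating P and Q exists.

P's transition system — 4 states:
  m0 = b.(b.(0 | 0) + a.(0 + 0)) | —b→ m1
  m1 = b.(0 | 0) + a.(0 + 0) | —a→ m2, —b→ m3
  m2 = 0 + 0 | deadlocked
  m3 = 0 | 0 | deadlocked
Q's transition system — 3 states:
  n0 = b.(b.(0 | 0) + (0 + 0)) | —b→ n1
  n1 = b.(0 | 0) + (0 + 0) | —b→ n2
  n2 = 0 | 0 | deadlocked
Partition-refinement fixed point:
  B0 = {m0}
  B1 = {m1}
  B2 = {m2, m3, n2}
  B3 = {n0}
  B4 = {n1}
m0 ∈ B0, n0 ∈ B3 → different blocks

NO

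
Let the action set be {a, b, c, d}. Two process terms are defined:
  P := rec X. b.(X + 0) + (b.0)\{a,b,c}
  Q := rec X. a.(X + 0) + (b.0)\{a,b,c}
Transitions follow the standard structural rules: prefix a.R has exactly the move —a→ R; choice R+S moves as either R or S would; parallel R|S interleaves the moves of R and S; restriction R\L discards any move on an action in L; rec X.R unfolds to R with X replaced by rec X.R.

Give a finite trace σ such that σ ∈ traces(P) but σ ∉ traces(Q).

b

Reachable graph of P (2 states):
  s0 = rec X. b.(X + 0) + (b.0)\{a,b,c} → —b→ s1
  s1 = (rec X. b.(X + 0) + (b.0)\{a,b,c}) + 0 → —b→ s1
Reachable graph of Q (2 states):
  t0 = rec X. a.(X + 0) + (b.0)\{a,b,c} → —a→ t1
  t1 = (rec X. a.(X + 0) + (b.0)\{a,b,c}) + 0 → —a→ t1
Run σ = ⟨b⟩ on P: start {s0}
  step 1 (b): {s1}
  P completes σ.
Run σ = ⟨b⟩ on Q: start {t0}
  step 1 (b): no successor for Q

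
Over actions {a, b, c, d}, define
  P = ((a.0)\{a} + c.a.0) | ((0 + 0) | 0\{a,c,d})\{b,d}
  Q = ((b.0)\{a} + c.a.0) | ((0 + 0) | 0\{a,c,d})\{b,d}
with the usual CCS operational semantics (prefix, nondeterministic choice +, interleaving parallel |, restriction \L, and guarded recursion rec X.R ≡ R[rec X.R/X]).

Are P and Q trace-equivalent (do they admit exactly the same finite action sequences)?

LTS(P): 3 reachable states
  u0 = ((a.0)\{a} + c.a.0) | ((0 + 0) | 0\{a,c,d})\{b,d} → ··c··> u1
  u1 = a.0 | ((0 + 0) | 0\{a,c,d})\{b,d} → ··a··> u2
  u2 = 0 | ((0 + 0) | 0\{a,c,d})\{b,d} → ∅
LTS(Q): 4 reachable states
  v0 = ((b.0)\{a} + c.a.0) | ((0 + 0) | 0\{a,c,d})\{b,d} → ··b··> v1, ··c··> v2
  v1 = 0\{a} | ((0 + 0) | 0\{a,c,d})\{b,d} → ∅
  v2 = a.0 | ((0 + 0) | 0\{a,c,d})\{b,d} → ··a··> v3
  v3 = 0 | ((0 + 0) | 0\{a,c,d})\{b,d} → ∅
Run σ = ⟨b⟩ on Q: start {v0}
  [1] b ⇒ {v1}
  Q completes σ.
Run σ = ⟨b⟩ on P: start {u0}
  [1] b ⇒ no successor for P

traces(P) ≠ traces(Q) — witness ⟨b⟩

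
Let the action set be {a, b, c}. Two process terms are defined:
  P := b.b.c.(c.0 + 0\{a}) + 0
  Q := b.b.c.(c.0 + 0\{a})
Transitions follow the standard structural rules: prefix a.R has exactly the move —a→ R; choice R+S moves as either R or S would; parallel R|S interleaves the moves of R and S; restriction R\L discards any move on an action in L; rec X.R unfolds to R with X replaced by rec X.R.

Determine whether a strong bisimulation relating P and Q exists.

P's transition system — 5 states:
  u0 = b.b.c.(c.0 + 0\{a}) + 0 has moves —b→ u1
  u1 = b.c.(c.0 + 0\{a}) has moves —b→ u2
  u2 = c.(c.0 + 0\{a}) has moves —c→ u3
  u3 = c.0 + 0\{a} has moves —c→ u4
  u4 = 0 has moves deadlocked
Q's transition system — 5 states:
  v0 = b.b.c.(c.0 + 0\{a}) has moves —b→ v1
  v1 = b.c.(c.0 + 0\{a}) has moves —b→ v2
  v2 = c.(c.0 + 0\{a}) has moves —c→ v3
  v3 = c.0 + 0\{a} has moves —c→ v4
  v4 = 0 has moves deadlocked
Bisimilarity quotient blocks:
  B0 = {u0, v0}
  B1 = {u1, v1}
  B2 = {u2, v2}
  B3 = {u3, v3}
  B4 = {u4, v4}
u0 ∈ B0, v0 ∈ B0 → same block

bisimilar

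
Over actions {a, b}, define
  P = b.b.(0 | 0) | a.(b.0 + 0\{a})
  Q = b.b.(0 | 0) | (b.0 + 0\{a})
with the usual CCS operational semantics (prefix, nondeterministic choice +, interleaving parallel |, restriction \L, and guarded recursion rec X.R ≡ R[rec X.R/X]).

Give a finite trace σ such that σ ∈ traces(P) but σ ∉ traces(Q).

a

P's transition system — 9 states:
  s0 = b.b.(0 | 0) | a.(b.0 + 0\{a}) has moves ··a··> s1, ··b··> s2
  s1 = b.b.(0 | 0) | (b.0 + 0\{a}) has moves ··b··> s3, ··b··> s4
  s2 = b.(0 | 0) | a.(b.0 + 0\{a}) has moves ··a··> s3, ··b··> s5
  s3 = b.(0 | 0) | (b.0 + 0\{a}) has moves ··b··> s6, ··b··> s7
  s4 = b.b.(0 | 0) | 0 has moves ··b··> s7
  s5 = 0 | 0 | a.(b.0 + 0\{a}) has moves ··a··> s6
  s6 = 0 | 0 | (b.0 + 0\{a}) has moves ··b··> s8
  s7 = b.(0 | 0) | 0 has moves ··b··> s8
  s8 = 0 | 0 | 0 has moves deadlocked
Q's transition system — 6 states:
  t0 = b.b.(0 | 0) | (b.0 + 0\{a}) has moves ··b··> t1, ··b··> t2
  t1 = b.(0 | 0) | (b.0 + 0\{a}) has moves ··b··> t3, ··b··> t4
  t2 = b.b.(0 | 0) | 0 has moves ··b··> t4
  t3 = 0 | 0 | (b.0 + 0\{a}) has moves ··b··> t5
  t4 = b.(0 | 0) | 0 has moves ··b··> t5
  t5 = 0 | 0 | 0 has moves deadlocked
Run σ = ⟨a⟩ on P: start {s0}
  after a @ step 1: {s1}
  P completes σ.
Run σ = ⟨a⟩ on Q: start {t0}
  after a @ step 1: ∅  — Q cannot continue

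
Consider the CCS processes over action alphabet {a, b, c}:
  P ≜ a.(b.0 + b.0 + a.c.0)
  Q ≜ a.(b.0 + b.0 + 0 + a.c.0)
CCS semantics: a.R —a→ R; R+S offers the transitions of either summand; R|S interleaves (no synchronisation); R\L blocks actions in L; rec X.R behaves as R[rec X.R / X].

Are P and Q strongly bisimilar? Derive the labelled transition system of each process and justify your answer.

P's transition system — 4 states:
  p0 = a.(b.0 + b.0 + a.c.0) → =a=> p1
  p1 = b.0 + b.0 + a.c.0 → =a=> p2, =b=> p3
  p2 = c.0 → =c=> p3
  p3 = 0 → (no moves)
Q's transition system — 4 states:
  q0 = a.(b.0 + b.0 + 0 + a.c.0) → =a=> q1
  q1 = b.0 + b.0 + 0 + a.c.0 → =a=> q2, =b=> q3
  q2 = c.0 → =c=> q3
  q3 = 0 → (no moves)
Bisimilarity quotient blocks:
  B0 = {p0, q0}
  B1 = {p1, q1}
  B2 = {p3, q3}
  B3 = {p2, q2}
p0 ∈ B0, q0 ∈ B0 → same block

P ~ Q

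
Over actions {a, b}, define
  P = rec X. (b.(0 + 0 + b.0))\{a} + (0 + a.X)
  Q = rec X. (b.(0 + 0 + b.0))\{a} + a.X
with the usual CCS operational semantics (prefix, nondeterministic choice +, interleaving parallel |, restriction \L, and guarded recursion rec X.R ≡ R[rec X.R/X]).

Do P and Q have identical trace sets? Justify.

Reachable graph of P (3 states):
  s0 = rec X. (b.(0 + 0 + b.0))\{a} + (0 + a.X) → —a→ s0, —b→ s1
  s1 = (0 + 0 + b.0)\{a} → —b→ s2
  s2 = 0\{a} → ·
Reachable graph of Q (3 states):
  t0 = rec X. (b.(0 + 0 + b.0))\{a} + a.X → —a→ t0, —b→ t1
  t1 = (0 + 0 + b.0)\{a} → —b→ t2
  t2 = 0\{a} → ·
Coarsest stable partition (strong bisimilarity classes):
  B0 = {s0, t0}
  B1 = {s1, t1}
  B2 = {s2, t2}
s0 ∈ B0, t0 ∈ B0 → same block
Bisimilar ⇒ trace-equivalent.

traces(P) = traces(Q)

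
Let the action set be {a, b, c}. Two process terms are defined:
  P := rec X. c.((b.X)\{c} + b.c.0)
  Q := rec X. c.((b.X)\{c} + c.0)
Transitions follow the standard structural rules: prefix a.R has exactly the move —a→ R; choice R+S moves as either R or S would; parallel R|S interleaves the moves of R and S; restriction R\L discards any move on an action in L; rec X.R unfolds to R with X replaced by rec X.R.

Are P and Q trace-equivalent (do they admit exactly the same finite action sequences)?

traces(P) ≠ traces(Q) — witness ⟨cbc⟩

Reachable graph of P (5 states):
  u0 = rec X. c.((b.X)\{c} + b.c.0) ⊢ -c-> u1
  u1 = (b.(rec X. c.((b.X)\{c} + b.c.0)))\{c} + b.c.0 ⊢ -b-> u2, -b-> u3
  u2 = (rec X. c.((b.X)\{c} + b.c.0))\{c} ⊢ stopped
  u3 = c.0 ⊢ -c-> u4
  u4 = 0 ⊢ stopped
Reachable graph of Q (4 states):
  v0 = rec X. c.((b.X)\{c} + c.0) ⊢ -c-> v1
  v1 = (b.(rec X. c.((b.X)\{c} + c.0)))\{c} + c.0 ⊢ -b-> v2, -c-> v3
  v2 = (rec X. c.((b.X)\{c} + c.0))\{c} ⊢ stopped
  v3 = 0 ⊢ stopped
Executing cbc from P (initial set {u0}):
  step 1 (c): {u1}
  step 2 (b): {u2, u3}
  step 3 (c): {u4}
  P completes σ.
Executing cbc from Q (initial set {v0}):
  step 1 (c): {v1}
  step 2 (b): {v2}
  step 3 (c): no successor for Q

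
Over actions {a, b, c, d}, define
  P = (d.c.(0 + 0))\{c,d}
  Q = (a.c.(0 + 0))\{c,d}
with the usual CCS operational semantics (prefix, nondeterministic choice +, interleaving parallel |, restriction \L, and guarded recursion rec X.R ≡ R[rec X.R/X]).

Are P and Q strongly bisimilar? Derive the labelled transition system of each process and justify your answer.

P's transition system — 1 states:
  u0 = (d.c.(0 + 0))\{c,d} has moves ∅
Q's transition system — 2 states:
  v0 = (a.c.(0 + 0))\{c,d} has moves --a--▸ v1
  v1 = (c.(0 + 0))\{c,d} has moves ∅
Bisimilarity quotient blocks:
  B0 = {u0, v1}
  B1 = {v0}
u0 ∈ B0, v0 ∈ B1 → different blocks

P ≁ Q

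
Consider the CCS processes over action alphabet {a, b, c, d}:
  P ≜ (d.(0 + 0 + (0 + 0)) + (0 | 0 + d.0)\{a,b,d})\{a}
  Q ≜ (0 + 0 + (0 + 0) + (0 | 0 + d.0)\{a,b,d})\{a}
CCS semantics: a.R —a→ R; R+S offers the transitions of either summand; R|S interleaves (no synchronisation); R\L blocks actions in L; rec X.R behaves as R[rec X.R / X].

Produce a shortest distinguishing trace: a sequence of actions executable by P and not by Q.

P's transition system — 2 states:
  p0 = (d.(0 + 0 + (0 + 0)) + (0 | 0 + d.0)\{a,b,d})\{a} has moves =d=> p1
  p1 = (0 + 0 + (0 + 0))\{a} has moves (no moves)
Q's transition system — 1 states:
  q0 = (0 + 0 + (0 + 0) + (0 | 0 + d.0)\{a,b,d})\{a} has moves (no moves)
Trace ⟨d⟩ through P, begin at {p0}:
  step 1 (d): {p1}
  — P admits the full trace.
Trace ⟨d⟩ through Q, begin at {q0}:
  step 1 (d): ∅ (Q stuck)

d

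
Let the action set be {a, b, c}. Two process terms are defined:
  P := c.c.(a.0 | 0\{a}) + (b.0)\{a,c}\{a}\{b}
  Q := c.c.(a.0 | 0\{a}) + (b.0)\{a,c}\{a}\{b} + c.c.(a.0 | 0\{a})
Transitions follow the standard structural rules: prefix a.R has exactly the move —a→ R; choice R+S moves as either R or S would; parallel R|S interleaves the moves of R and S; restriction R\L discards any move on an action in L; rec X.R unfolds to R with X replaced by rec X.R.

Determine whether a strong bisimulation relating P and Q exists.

bisimilar

LTS(P): 4 reachable states
  s0 = c.c.(a.0 | 0\{a}) + (b.0)\{a,c}\{a}\{b} ⊢ -c-> s1
  s1 = c.(a.0 | 0\{a}) ⊢ -c-> s2
  s2 = a.0 | 0\{a} ⊢ -a-> s3
  s3 = 0 | 0\{a} ⊢ deadlocked
LTS(Q): 4 reachable states
  t0 = c.c.(a.0 | 0\{a}) + (b.0)\{a,c}\{a}\{b} + c.c.(a.0 | 0\{a}) ⊢ -c-> t1
  t1 = c.(a.0 | 0\{a}) ⊢ -c-> t2
  t2 = a.0 | 0\{a} ⊢ -a-> t3
  t3 = 0 | 0\{a} ⊢ deadlocked
Bisimilarity quotient blocks:
  B0 = {s0, t0}
  B1 = {s1, t1}
  B2 = {s2, t2}
  B3 = {s3, t3}
s0 ∈ B0, t0 ∈ B0 → same block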